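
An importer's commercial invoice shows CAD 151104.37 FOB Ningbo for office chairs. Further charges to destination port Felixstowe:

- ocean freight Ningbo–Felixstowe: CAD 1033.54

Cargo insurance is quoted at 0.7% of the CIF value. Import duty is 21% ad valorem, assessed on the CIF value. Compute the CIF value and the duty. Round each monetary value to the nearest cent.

CIF value: CAD 153210.38; import duty: CAD 32174.18

Let C be the CIF value. C = FOB price + freight + 0.7% × C
C − 0.7% × C = 151104.37 + 1033.54
0.993 × C = 152137.91
C = 152137.91 / 0.993 = 153210.38
Insurance premium = 0.7% × 153210.38 = 1072.47
Import duty = 153210.38 × 21% = 32174.18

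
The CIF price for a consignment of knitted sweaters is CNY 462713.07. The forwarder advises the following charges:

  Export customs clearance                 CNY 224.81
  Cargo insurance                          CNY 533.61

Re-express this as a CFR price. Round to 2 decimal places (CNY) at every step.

Not relevant to the conversion: export clearance — on the seller under both CIF and CFR; already in the CIF price and stays in the CFR price.
From CIF to CFR, the seller no longer bears: insurance.
CFR price = 462713.07 − 533.61 = 462179.46

CFR price: CNY 462179.46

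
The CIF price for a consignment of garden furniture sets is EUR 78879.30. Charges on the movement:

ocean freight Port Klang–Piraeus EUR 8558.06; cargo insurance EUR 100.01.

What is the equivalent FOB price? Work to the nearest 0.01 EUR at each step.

From CIF to FOB, the seller no longer bears: freight, insurance.
FOB price = 78879.30 − 8558.06 − 100.01 = 70221.23

FOB price: EUR 70221.23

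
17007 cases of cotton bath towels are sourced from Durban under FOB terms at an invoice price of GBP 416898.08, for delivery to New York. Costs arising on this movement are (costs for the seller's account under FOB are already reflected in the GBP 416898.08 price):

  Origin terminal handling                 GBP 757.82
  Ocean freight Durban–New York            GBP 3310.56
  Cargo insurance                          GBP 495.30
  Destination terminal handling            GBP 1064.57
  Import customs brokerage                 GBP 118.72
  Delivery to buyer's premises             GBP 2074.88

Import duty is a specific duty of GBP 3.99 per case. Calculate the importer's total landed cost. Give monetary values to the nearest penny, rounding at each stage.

Total landed cost: GBP 491820.04

FOB: the seller bears costs until goods are on board at the origin port; the buyer bears freight, insurance and all costs thereafter.
Already in the invoice (seller's account under FOB): origin terminal — exclude.
CIF value = FOB price + freight + insurance = 416898.08 + 3310.56 + 495.30 = 420703.94
Import duty = 17007 × 3.99 = 67857.93
Buyer bears: freight 3310.56 + insurance 495.30 + destination terminal 1064.57 + brokerage 118.72 + delivery 2074.88 + duty 67857.93 = 74921.96
Landed cost = invoice 416898.08 + 74921.96 = 491820.04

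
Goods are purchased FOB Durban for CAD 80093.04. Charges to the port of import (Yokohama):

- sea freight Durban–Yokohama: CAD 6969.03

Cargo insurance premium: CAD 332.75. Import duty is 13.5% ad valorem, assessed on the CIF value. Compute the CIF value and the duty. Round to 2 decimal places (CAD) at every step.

CIF = FOB price + freight + insurance
CIF = 80093.04 + 6969.03 + 332.75 = 87394.82
Import duty = 87394.82 × 13.5% = 11798.30

CIF value: CAD 87394.82; import duty: CAD 11798.30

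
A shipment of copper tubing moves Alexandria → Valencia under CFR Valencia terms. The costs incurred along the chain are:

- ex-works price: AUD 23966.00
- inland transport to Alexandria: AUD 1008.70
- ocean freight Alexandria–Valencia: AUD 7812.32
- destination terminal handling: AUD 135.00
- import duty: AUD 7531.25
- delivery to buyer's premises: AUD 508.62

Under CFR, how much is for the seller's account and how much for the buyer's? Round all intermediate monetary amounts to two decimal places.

CFR: the seller pays costs through ocean freight to the destination port, but not insurance.
Seller's account: goods 23966.00 + inland to port 1008.70 + freight 7812.32 = 32787.02
Buyer's account: destination terminal 135.00 + duty 7531.25 + delivery 508.62 = 8174.87

Seller: AUD 32787.02; buyer: AUD 8174.87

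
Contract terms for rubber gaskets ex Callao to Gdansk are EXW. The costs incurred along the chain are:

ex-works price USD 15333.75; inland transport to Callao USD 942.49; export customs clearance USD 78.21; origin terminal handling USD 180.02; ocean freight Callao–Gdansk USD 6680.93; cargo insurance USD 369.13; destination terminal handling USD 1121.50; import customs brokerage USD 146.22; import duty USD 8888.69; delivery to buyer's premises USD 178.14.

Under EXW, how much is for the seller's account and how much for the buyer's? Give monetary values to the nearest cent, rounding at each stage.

EXW: the seller makes goods available at their premises; the buyer bears all onward costs.
Seller's account: goods 15333.75 = 15333.75
Buyer's account: inland to port 942.49 + export clearance 78.21 + origin terminal 180.02 + freight 6680.93 + insurance 369.13 + destination terminal 1121.50 + brokerage 146.22 + duty 8888.69 + delivery 178.14 = 18585.33

Seller: USD 15333.75; buyer: USD 18585.33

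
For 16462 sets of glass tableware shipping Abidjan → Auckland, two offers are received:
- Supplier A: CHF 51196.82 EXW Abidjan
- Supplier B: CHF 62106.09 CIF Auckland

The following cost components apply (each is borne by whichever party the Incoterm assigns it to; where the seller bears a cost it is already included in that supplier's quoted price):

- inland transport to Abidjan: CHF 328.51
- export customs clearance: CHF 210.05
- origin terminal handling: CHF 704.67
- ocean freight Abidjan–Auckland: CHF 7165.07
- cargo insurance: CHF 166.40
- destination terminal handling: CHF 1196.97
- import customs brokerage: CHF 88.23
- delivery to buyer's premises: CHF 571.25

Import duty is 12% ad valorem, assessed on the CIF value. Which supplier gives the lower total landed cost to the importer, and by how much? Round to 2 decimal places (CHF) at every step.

Supplier A is cheaper by CHF 2614.72

Supplier A (EXW):
CIF value = EXW price + inland to port + export clearance + origin terminal + freight + insurance = 51196.82 + 328.51 + 210.05 + 704.67 + 7165.07 + 166.40 = 59771.52
Import duty = 59771.52 × 12% = 7172.58
Buyer bears (A): 328.51 + 210.05 + 704.67 + 7165.07 + 166.40 + 1196.97 + 88.23 + 571.25 = 10431.15
Landed cost (A) = invoice 51196.82 + 10431.15 + duty 7172.58 = 68800.55
Supplier B (CIF):
The CIF price already equals the CIF value: 62106.09
Import duty = 62106.09 × 12% = 7452.73
Buyer bears (B): 1196.97 + 88.23 + 571.25 = 1856.45
Landed cost (B) = invoice 62106.09 + 1856.45 + duty 7452.73 = 71415.27
Difference = |68800.55 − 71415.27| = 2614.72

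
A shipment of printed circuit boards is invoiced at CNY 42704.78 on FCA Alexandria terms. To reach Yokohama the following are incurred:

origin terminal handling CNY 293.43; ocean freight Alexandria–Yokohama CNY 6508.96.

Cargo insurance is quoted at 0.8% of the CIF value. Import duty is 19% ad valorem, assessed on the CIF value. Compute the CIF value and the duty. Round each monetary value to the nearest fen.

Let C be the CIF value. C = FCA price + pre-shipment costs + freight + 0.8% × C
C − 0.8% × C = 42704.78 + 293.43 + 6508.96
0.992 × C = 49507.17
C = 49507.17 / 0.992 = 49906.42
Insurance premium = 0.8% × 49906.42 = 399.25
Import duty = 49906.42 × 19% = 9482.22

CIF value: CNY 49906.42; import duty: CNY 9482.22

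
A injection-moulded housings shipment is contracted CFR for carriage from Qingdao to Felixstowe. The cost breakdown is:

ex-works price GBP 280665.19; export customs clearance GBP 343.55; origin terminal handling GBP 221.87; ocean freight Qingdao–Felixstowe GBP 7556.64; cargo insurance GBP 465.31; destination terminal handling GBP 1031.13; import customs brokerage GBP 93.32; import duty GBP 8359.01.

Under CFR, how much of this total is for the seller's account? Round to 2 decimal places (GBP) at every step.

Seller's account: GBP 288787.25

CFR: the seller pays costs through ocean freight to the destination port, but not insurance.
Seller's account: goods 280665.19 + export clearance 343.55 + origin terminal 221.87 + freight 7556.64 = 288787.25
Buyer's account: insurance 465.31 + destination terminal 1031.13 + brokerage 93.32 + duty 8359.01 = 9948.77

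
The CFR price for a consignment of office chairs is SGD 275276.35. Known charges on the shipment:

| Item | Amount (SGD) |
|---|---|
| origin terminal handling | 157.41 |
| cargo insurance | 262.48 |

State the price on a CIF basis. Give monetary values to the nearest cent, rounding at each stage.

CIF price: SGD 275538.83

Not relevant to the conversion: origin terminal — on the seller under both CFR and CIF; already in the CFR price and stays in the CIF price.
From CFR to CIF, the seller additionally bears: insurance.
CIF price = 275276.35 + 262.48 = 275538.83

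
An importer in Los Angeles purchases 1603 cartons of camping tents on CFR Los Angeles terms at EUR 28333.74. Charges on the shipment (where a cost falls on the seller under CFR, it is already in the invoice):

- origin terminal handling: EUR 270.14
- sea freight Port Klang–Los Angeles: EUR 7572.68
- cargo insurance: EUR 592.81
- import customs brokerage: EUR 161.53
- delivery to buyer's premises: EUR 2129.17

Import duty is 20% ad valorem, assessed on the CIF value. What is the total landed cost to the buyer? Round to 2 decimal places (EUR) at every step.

CFR: the seller pays costs through ocean freight to the destination port, but not insurance.
Already in the invoice (seller's account under CFR): origin terminal, freight — exclude.
CIF value = CFR price + insurance = 28333.74 + 592.81 = 28926.55
Import duty = 28926.55 × 20% = 5785.31
Buyer bears: insurance 592.81 + brokerage 161.53 + delivery 2129.17 + duty 5785.31 = 8668.82
Landed cost = invoice 28333.74 + 8668.82 = 37002.56

Total landed cost: EUR 37002.56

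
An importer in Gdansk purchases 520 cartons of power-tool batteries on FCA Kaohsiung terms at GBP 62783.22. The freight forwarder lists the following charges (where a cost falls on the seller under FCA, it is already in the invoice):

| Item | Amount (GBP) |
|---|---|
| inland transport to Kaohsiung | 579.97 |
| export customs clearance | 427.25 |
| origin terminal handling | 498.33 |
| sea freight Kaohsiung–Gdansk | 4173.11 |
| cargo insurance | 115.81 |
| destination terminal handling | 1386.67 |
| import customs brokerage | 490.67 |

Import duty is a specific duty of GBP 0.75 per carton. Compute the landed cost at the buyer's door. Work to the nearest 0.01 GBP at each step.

Total landed cost: GBP 69837.81

FCA: the seller delivers export-cleared goods to the carrier; the buyer bears costs from that point.
Already in the invoice (seller's account under FCA): inland to port, export clearance — exclude.
CIF value = FCA price + origin terminal + freight + insurance = 62783.22 + 498.33 + 4173.11 + 115.81 = 67570.47
Import duty = 520 × 0.75 = 390.00
Buyer bears: origin terminal 498.33 + freight 4173.11 + insurance 115.81 + destination terminal 1386.67 + brokerage 490.67 + duty 390.00 = 7054.59
Landed cost = invoice 62783.22 + 7054.59 = 69837.81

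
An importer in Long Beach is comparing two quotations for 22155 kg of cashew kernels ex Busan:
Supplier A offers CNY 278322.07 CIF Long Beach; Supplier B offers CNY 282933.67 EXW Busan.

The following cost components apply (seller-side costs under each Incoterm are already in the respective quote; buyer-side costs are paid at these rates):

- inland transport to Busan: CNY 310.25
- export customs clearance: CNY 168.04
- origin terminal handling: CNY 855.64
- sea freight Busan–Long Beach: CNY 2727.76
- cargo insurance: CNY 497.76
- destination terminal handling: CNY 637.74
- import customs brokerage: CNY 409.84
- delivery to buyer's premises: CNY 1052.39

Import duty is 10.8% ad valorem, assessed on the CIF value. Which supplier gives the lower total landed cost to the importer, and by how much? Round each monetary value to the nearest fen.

Supplier A is cheaper by CNY 10161.53

Supplier A (CIF):
The CIF price already equals the CIF value: 278322.07
Import duty = 278322.07 × 10.8% = 30058.78
Buyer bears (A): 637.74 + 409.84 + 1052.39 = 2099.97
Landed cost (A) = invoice 278322.07 + 2099.97 + duty 30058.78 = 310480.82
Supplier B (EXW):
CIF value = EXW price + inland to port + export clearance + origin terminal + freight + insurance = 282933.67 + 310.25 + 168.04 + 855.64 + 2727.76 + 497.76 = 287493.12
Import duty = 287493.12 × 10.8% = 31049.26
Buyer bears (B): 310.25 + 168.04 + 855.64 + 2727.76 + 497.76 + 637.74 + 409.84 + 1052.39 = 6659.42
Landed cost (B) = invoice 282933.67 + 6659.42 + duty 31049.26 = 320642.35
Difference = |310480.82 − 320642.35| = 10161.53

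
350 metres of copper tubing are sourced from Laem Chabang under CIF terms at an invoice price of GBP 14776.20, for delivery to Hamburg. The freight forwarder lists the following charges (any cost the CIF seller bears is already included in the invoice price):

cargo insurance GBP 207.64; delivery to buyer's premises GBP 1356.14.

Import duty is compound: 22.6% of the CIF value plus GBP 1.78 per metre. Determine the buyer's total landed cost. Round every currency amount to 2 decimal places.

CIF: the seller pays costs through ocean freight and marine insurance to the destination port.
Already in the invoice (seller's account under CIF): insurance — exclude.
The CIF price already equals the CIF value: 14776.20
Ad valorem component: 14776.20 × 22.6% = 3339.42
Specific component: 350 × 1.78 = 623.00
Import duty = 3339.42 + 623.00 = 3962.42
Buyer bears: delivery 1356.14 + duty 3962.42 = 5318.56
Landed cost = invoice 14776.20 + 5318.56 = 20094.76

Total landed cost: GBP 20094.76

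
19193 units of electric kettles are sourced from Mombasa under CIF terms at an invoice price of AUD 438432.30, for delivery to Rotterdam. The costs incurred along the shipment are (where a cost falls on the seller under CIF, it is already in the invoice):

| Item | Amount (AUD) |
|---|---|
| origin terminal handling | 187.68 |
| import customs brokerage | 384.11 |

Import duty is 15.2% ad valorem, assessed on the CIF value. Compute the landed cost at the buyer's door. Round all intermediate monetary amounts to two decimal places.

Total landed cost: AUD 505458.12

CIF: the seller pays costs through ocean freight and marine insurance to the destination port.
Already in the invoice (seller's account under CIF): origin terminal — exclude.
The CIF price already equals the CIF value: 438432.30
Import duty = 438432.30 × 15.2% = 66641.71
Buyer bears: brokerage 384.11 + duty 66641.71 = 67025.82
Landed cost = invoice 438432.30 + 67025.82 = 505458.12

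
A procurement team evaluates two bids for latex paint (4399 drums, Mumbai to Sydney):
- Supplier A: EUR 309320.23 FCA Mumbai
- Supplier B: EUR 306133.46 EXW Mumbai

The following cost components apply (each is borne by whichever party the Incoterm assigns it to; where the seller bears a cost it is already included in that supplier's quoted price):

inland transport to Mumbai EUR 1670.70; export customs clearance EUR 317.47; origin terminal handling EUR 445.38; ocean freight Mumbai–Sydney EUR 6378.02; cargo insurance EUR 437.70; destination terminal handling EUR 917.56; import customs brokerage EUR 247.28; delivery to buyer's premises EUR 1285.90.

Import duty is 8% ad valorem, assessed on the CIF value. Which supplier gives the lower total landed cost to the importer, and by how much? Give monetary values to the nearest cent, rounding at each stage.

Supplier A (FCA):
CIF value = FCA price + origin terminal + freight + insurance = 309320.23 + 445.38 + 6378.02 + 437.70 = 316581.33
Import duty = 316581.33 × 8% = 25326.51
Buyer bears (A): 445.38 + 6378.02 + 437.70 + 917.56 + 247.28 + 1285.90 = 9711.84
Landed cost (A) = invoice 309320.23 + 9711.84 + duty 25326.51 = 344358.58
Supplier B (EXW):
CIF value = EXW price + inland to port + export clearance + origin terminal + freight + insurance = 306133.46 + 1670.70 + 317.47 + 445.38 + 6378.02 + 437.70 = 315382.73
Import duty = 315382.73 × 8% = 25230.62
Buyer bears (B): 1670.70 + 317.47 + 445.38 + 6378.02 + 437.70 + 917.56 + 247.28 + 1285.90 = 11700.01
Landed cost (B) = invoice 306133.46 + 11700.01 + duty 25230.62 = 343064.09
Difference = |344358.58 − 343064.09| = 1294.49

Supplier B is cheaper by EUR 1294.49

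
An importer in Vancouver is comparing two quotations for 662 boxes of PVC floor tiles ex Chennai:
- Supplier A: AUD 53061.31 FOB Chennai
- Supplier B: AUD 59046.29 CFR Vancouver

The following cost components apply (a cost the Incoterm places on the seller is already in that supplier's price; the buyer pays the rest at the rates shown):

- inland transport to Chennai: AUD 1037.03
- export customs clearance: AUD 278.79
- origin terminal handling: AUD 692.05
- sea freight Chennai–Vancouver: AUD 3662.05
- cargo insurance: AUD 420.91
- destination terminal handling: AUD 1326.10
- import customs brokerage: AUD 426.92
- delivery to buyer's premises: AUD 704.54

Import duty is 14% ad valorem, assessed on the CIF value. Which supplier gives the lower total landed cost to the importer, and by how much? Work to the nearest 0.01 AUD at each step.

Supplier A (FOB):
CIF value = FOB price + freight + insurance = 53061.31 + 3662.05 + 420.91 = 57144.27
Import duty = 57144.27 × 14% = 8000.20
Buyer bears (A): 3662.05 + 420.91 + 1326.10 + 426.92 + 704.54 = 6540.52
Landed cost (A) = invoice 53061.31 + 6540.52 + duty 8000.20 = 67602.03
Supplier B (CFR):
CIF value = CFR price + insurance = 59046.29 + 420.91 = 59467.20
Import duty = 59467.20 × 14% = 8325.41
Buyer bears (B): 420.91 + 1326.10 + 426.92 + 704.54 = 2878.47
Landed cost (B) = invoice 59046.29 + 2878.47 + duty 8325.41 = 70250.17
Difference = |67602.03 − 70250.17| = 2648.14

Supplier A is cheaper by AUD 2648.14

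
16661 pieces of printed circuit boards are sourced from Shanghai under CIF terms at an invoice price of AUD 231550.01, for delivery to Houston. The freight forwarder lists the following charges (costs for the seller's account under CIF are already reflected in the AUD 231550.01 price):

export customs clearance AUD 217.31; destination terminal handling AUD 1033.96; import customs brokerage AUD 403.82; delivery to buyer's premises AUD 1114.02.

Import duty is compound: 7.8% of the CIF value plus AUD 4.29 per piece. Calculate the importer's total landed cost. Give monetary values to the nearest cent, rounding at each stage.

Total landed cost: AUD 323638.40

CIF: the seller pays costs through ocean freight and marine insurance to the destination port.
Already in the invoice (seller's account under CIF): export clearance — exclude.
The CIF price already equals the CIF value: 231550.01
Ad valorem component: 231550.01 × 7.8% = 18060.90
Specific component: 16661 × 4.29 = 71475.69
Import duty = 18060.90 + 71475.69 = 89536.59
Buyer bears: destination terminal 1033.96 + brokerage 403.82 + delivery 1114.02 + duty 89536.59 = 92088.39
Landed cost = invoice 231550.01 + 92088.39 = 323638.40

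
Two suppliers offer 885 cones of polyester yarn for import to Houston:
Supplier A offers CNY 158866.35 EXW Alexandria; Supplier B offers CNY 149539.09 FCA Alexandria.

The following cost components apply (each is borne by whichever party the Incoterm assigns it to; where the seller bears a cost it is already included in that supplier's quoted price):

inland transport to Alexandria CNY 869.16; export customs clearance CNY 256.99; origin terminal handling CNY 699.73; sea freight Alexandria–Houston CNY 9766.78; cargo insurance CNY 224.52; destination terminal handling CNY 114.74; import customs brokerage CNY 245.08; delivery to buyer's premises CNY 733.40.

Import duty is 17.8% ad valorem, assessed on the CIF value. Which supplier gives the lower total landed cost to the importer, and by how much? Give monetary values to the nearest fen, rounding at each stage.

Supplier B is cheaper by CNY 12314.12

Supplier A (EXW):
CIF value = EXW price + inland to port + export clearance + origin terminal + freight + insurance = 158866.35 + 869.16 + 256.99 + 699.73 + 9766.78 + 224.52 = 170683.53
Import duty = 170683.53 × 17.8% = 30381.67
Buyer bears (A): 869.16 + 256.99 + 699.73 + 9766.78 + 224.52 + 114.74 + 245.08 + 733.40 = 12910.40
Landed cost (A) = invoice 158866.35 + 12910.40 + duty 30381.67 = 202158.42
Supplier B (FCA):
CIF value = FCA price + origin terminal + freight + insurance = 149539.09 + 699.73 + 9766.78 + 224.52 = 160230.12
Import duty = 160230.12 × 17.8% = 28520.96
Buyer bears (B): 699.73 + 9766.78 + 224.52 + 114.74 + 245.08 + 733.40 = 11784.25
Landed cost (B) = invoice 149539.09 + 11784.25 + duty 28520.96 = 189844.30
Difference = |202158.42 − 189844.30| = 12314.12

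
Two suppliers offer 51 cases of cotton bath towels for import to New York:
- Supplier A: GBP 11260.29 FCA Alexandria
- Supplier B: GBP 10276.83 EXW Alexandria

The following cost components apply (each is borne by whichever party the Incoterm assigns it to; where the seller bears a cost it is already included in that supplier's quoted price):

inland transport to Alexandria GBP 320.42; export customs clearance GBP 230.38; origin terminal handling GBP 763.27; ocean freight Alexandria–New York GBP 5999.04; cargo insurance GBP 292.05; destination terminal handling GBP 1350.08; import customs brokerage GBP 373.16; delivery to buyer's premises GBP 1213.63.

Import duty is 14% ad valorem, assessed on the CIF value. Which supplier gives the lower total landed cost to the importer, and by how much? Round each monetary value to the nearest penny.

Supplier B is cheaper by GBP 493.23

Supplier A (FCA):
CIF value = FCA price + origin terminal + freight + insurance = 11260.29 + 763.27 + 5999.04 + 292.05 = 18314.65
Import duty = 18314.65 × 14% = 2564.05
Buyer bears (A): 763.27 + 5999.04 + 292.05 + 1350.08 + 373.16 + 1213.63 = 9991.23
Landed cost (A) = invoice 11260.29 + 9991.23 + duty 2564.05 = 23815.57
Supplier B (EXW):
CIF value = EXW price + inland to port + export clearance + origin terminal + freight + insurance = 10276.83 + 320.42 + 230.38 + 763.27 + 5999.04 + 292.05 = 17881.99
Import duty = 17881.99 × 14% = 2503.48
Buyer bears (B): 320.42 + 230.38 + 763.27 + 5999.04 + 292.05 + 1350.08 + 373.16 + 1213.63 = 10542.03
Landed cost (B) = invoice 10276.83 + 10542.03 + duty 2503.48 = 23322.34
Difference = |23815.57 − 23322.34| = 493.23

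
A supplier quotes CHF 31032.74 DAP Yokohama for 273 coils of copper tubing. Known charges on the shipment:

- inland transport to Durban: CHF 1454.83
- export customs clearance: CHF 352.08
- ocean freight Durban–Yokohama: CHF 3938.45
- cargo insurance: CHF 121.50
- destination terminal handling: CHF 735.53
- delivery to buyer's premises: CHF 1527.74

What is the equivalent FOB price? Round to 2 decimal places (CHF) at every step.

FOB price: CHF 24709.52

Not relevant to the conversion: export clearance, inland to port — on the seller under both DAP and FOB; already in the DAP price and stays in the FOB price.
From DAP to FOB, the seller no longer bears: freight, insurance, destination terminal, delivery.
FOB price = 31032.74 − 3938.45 − 121.50 − 735.53 − 1527.74 = 24709.52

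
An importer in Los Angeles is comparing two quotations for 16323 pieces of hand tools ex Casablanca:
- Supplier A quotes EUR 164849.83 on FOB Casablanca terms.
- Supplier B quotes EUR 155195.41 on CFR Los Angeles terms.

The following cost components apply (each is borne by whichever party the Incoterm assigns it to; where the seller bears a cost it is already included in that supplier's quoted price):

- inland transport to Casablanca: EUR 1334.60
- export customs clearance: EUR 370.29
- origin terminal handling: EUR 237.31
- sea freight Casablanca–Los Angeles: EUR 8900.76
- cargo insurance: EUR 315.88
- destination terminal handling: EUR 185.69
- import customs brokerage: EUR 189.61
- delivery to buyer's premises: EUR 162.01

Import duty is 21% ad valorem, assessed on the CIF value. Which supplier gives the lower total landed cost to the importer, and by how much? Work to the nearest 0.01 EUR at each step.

Supplier B is cheaper by EUR 22451.77

Supplier A (FOB):
CIF value = FOB price + freight + insurance = 164849.83 + 8900.76 + 315.88 = 174066.47
Import duty = 174066.47 × 21% = 36553.96
Buyer bears (A): 8900.76 + 315.88 + 185.69 + 189.61 + 162.01 = 9753.95
Landed cost (A) = invoice 164849.83 + 9753.95 + duty 36553.96 = 211157.74
Supplier B (CFR):
CIF value = CFR price + insurance = 155195.41 + 315.88 = 155511.29
Import duty = 155511.29 × 21% = 32657.37
Buyer bears (B): 315.88 + 185.69 + 189.61 + 162.01 = 853.19
Landed cost (B) = invoice 155195.41 + 853.19 + duty 32657.37 = 188705.97
Difference = |211157.74 − 188705.97| = 22451.77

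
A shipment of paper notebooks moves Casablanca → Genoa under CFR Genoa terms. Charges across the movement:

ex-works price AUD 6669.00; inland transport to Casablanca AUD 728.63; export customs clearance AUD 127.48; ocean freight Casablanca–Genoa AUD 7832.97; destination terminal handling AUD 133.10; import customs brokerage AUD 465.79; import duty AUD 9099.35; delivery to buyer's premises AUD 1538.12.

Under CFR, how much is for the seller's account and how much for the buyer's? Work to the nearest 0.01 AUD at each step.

Seller: AUD 15358.08; buyer: AUD 11236.36

CFR: the seller pays costs through ocean freight to the destination port, but not insurance.
Seller's account: goods 6669.00 + inland to port 728.63 + export clearance 127.48 + freight 7832.97 = 15358.08
Buyer's account: destination terminal 133.10 + brokerage 465.79 + duty 9099.35 + delivery 1538.12 = 11236.36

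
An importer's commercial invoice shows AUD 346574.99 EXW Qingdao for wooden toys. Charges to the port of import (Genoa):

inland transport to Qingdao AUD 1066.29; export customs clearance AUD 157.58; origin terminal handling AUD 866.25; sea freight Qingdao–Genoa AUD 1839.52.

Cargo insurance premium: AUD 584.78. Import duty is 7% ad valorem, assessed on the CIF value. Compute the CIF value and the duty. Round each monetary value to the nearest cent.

CIF value: AUD 351089.41; import duty: AUD 24576.26

CIF = EXW price + pre-shipment costs + freight + insurance
CIF = 346574.99 + 1066.29 + 157.58 + 866.25 + 1839.52 + 584.78 = 351089.41
Import duty = 351089.41 × 7% = 24576.26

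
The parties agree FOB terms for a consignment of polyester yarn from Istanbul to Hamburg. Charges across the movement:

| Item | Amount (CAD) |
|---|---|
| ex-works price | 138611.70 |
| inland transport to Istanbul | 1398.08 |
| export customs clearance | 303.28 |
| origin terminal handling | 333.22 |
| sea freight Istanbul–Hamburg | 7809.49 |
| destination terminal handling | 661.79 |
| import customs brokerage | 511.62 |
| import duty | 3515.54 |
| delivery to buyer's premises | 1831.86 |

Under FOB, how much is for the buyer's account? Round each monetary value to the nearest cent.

FOB: the seller bears costs until goods are on board at the origin port; the buyer bears freight, insurance and all costs thereafter.
Seller's account: goods 138611.70 + inland to port 1398.08 + export clearance 303.28 + origin terminal 333.22 = 140646.28
Buyer's account: freight 7809.49 + destination terminal 661.79 + brokerage 511.62 + duty 3515.54 + delivery 1831.86 = 14330.30

Buyer's account: CAD 14330.30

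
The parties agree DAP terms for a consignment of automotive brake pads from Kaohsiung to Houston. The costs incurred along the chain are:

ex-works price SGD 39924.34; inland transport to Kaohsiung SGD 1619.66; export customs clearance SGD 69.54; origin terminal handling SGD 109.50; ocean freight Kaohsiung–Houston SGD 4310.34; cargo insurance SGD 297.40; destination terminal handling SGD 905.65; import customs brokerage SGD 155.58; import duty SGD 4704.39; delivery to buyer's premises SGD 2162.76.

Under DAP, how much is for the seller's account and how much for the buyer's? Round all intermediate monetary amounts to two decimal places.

Seller: SGD 49399.19; buyer: SGD 4859.97

DAP: the seller bears all costs to the named destination except import duty and clearance.
Seller's account: goods 39924.34 + inland to port 1619.66 + export clearance 69.54 + origin terminal 109.50 + freight 4310.34 + insurance 297.40 + destination terminal 905.65 + delivery 2162.76 = 49399.19
Buyer's account: brokerage 155.58 + duty 4704.39 = 4859.97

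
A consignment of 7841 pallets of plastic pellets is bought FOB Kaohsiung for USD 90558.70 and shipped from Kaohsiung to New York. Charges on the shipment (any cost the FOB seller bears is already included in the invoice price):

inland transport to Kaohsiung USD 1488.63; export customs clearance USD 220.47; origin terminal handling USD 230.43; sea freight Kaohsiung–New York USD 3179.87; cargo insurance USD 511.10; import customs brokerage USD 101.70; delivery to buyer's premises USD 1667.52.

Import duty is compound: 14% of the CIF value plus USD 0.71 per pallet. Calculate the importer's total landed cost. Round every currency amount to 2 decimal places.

Total landed cost: USD 114780.95

FOB: the seller bears costs until goods are on board at the origin port; the buyer bears freight, insurance and all costs thereafter.
Already in the invoice (seller's account under FOB): inland to port, export clearance, origin terminal — exclude.
CIF value = FOB price + freight + insurance = 90558.70 + 3179.87 + 511.10 = 94249.67
Ad valorem component: 94249.67 × 14% = 13194.95
Specific component: 7841 × 0.71 = 5567.11
Import duty = 13194.95 + 5567.11 = 18762.06
Buyer bears: freight 3179.87 + insurance 511.10 + brokerage 101.70 + delivery 1667.52 + duty 18762.06 = 24222.25
Landed cost = invoice 90558.70 + 24222.25 = 114780.95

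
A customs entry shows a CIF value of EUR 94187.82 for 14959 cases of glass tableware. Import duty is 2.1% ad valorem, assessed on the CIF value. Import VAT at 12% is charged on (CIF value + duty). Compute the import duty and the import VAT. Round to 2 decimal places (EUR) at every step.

Import duty = 94187.82 × 2.1% = 1977.94
VAT base = CIF + duty = 94187.82 + 1977.94 = 96165.76
Import VAT = 96165.76 × 12% = 11539.89

Import duty: EUR 1977.94; import VAT: EUR 11539.89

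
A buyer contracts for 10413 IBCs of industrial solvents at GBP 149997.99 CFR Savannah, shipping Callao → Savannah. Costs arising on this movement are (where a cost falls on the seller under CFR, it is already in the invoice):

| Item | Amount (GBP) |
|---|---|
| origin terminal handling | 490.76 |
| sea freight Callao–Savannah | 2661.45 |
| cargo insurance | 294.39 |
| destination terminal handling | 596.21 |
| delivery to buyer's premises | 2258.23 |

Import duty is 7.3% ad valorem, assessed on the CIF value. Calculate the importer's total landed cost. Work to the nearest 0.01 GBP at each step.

CFR: the seller pays costs through ocean freight to the destination port, but not insurance.
Already in the invoice (seller's account under CFR): origin terminal, freight — exclude.
CIF value = CFR price + insurance = 149997.99 + 294.39 = 150292.38
Import duty = 150292.38 × 7.3% = 10971.34
Buyer bears: insurance 294.39 + destination terminal 596.21 + delivery 2258.23 + duty 10971.34 = 14120.17
Landed cost = invoice 149997.99 + 14120.17 = 164118.16

Total landed cost: GBP 164118.16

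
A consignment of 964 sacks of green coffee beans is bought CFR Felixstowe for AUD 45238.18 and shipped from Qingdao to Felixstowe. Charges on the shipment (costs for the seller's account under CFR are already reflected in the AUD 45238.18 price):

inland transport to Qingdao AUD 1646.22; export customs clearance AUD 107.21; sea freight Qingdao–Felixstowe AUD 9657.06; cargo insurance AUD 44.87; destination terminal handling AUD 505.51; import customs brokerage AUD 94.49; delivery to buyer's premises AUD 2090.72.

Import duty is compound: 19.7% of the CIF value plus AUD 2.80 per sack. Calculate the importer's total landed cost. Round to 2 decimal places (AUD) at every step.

CFR: the seller pays costs through ocean freight to the destination port, but not insurance.
Already in the invoice (seller's account under CFR): inland to port, export clearance, freight — exclude.
CIF value = CFR price + insurance = 45238.18 + 44.87 = 45283.05
Ad valorem component: 45283.05 × 19.7% = 8920.76
Specific component: 964 × 2.80 = 2699.20
Import duty = 8920.76 + 2699.20 = 11619.96
Buyer bears: insurance 44.87 + destination terminal 505.51 + brokerage 94.49 + delivery 2090.72 + duty 11619.96 = 14355.55
Landed cost = invoice 45238.18 + 14355.55 = 59593.73

Total landed cost: AUD 59593.73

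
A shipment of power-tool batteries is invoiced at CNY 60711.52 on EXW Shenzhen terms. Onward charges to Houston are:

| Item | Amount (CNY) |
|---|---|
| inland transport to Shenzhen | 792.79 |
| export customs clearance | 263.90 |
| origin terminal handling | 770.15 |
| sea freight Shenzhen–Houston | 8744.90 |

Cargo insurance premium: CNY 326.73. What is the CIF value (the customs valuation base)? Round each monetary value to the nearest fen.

CIF value: CNY 71609.99

CIF = EXW price + pre-shipment costs + freight + insurance
CIF = 60711.52 + 792.79 + 263.90 + 770.15 + 8744.90 + 326.73 = 71609.99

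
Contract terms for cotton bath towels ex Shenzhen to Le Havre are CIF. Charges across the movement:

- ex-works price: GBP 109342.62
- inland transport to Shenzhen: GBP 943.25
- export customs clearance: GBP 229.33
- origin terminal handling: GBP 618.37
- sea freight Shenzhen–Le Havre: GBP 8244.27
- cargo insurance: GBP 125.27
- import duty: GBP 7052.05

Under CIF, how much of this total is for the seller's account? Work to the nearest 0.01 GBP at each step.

Seller's account: GBP 119503.11

CIF: the seller pays costs through ocean freight and marine insurance to the destination port.
Seller's account: goods 109342.62 + inland to port 943.25 + export clearance 229.33 + origin terminal 618.37 + freight 8244.27 + insurance 125.27 = 119503.11
Buyer's account: duty 7052.05 = 7052.05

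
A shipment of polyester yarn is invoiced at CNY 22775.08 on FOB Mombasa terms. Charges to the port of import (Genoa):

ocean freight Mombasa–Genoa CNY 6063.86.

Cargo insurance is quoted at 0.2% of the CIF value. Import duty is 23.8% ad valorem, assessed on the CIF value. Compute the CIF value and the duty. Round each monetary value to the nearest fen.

Let C be the CIF value. C = FOB price + freight + 0.2% × C
C − 0.2% × C = 22775.08 + 6063.86
0.998 × C = 28838.94
C = 28838.94 / 0.998 = 28896.73
Insurance premium = 0.2% × 28896.73 = 57.79
Import duty = 28896.73 × 23.8% = 6877.42

CIF value: CNY 28896.73; import duty: CNY 6877.42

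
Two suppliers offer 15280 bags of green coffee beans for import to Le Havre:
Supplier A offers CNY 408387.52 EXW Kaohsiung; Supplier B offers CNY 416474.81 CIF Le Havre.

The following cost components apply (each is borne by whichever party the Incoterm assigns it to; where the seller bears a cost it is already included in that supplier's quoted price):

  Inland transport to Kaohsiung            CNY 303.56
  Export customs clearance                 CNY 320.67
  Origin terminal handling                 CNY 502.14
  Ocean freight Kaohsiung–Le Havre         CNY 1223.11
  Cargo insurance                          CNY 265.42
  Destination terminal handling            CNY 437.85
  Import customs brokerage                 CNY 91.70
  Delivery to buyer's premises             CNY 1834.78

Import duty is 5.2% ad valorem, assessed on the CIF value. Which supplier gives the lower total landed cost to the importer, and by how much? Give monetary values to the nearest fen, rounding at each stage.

Supplier A is cheaper by CNY 5756.95

Supplier A (EXW):
CIF value = EXW price + inland to port + export clearance + origin terminal + freight + insurance = 408387.52 + 303.56 + 320.67 + 502.14 + 1223.11 + 265.42 = 411002.42
Import duty = 411002.42 × 5.2% = 21372.13
Buyer bears (A): 303.56 + 320.67 + 502.14 + 1223.11 + 265.42 + 437.85 + 91.70 + 1834.78 = 4979.23
Landed cost (A) = invoice 408387.52 + 4979.23 + duty 21372.13 = 434738.88
Supplier B (CIF):
The CIF price already equals the CIF value: 416474.81
Import duty = 416474.81 × 5.2% = 21656.69
Buyer bears (B): 437.85 + 91.70 + 1834.78 = 2364.33
Landed cost (B) = invoice 416474.81 + 2364.33 + duty 21656.69 = 440495.83
Difference = |434738.88 − 440495.83| = 5756.95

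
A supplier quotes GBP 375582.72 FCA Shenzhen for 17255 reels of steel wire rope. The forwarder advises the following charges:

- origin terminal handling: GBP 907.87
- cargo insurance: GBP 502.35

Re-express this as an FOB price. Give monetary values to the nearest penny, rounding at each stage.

FOB price: GBP 376490.59

Not relevant to the conversion: insurance — on the buyer under both terms; not part of either seller's price.
From FCA to FOB, the seller additionally bears: origin terminal.
FOB price = 375582.72 + 907.87 = 376490.59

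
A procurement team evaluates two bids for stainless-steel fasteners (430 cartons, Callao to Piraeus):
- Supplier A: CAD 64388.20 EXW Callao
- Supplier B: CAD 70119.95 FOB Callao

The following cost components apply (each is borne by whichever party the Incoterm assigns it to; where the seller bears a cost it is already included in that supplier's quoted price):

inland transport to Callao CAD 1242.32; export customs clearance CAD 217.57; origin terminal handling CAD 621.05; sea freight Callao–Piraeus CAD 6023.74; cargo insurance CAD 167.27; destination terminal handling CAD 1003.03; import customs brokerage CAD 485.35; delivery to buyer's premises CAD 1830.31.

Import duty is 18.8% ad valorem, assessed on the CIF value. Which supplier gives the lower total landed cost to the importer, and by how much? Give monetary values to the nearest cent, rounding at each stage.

Supplier A is cheaper by CAD 4337.16

Supplier A (EXW):
CIF value = EXW price + inland to port + export clearance + origin terminal + freight + insurance = 64388.20 + 1242.32 + 217.57 + 621.05 + 6023.74 + 167.27 = 72660.15
Import duty = 72660.15 × 18.8% = 13660.11
Buyer bears (A): 1242.32 + 217.57 + 621.05 + 6023.74 + 167.27 + 1003.03 + 485.35 + 1830.31 = 11590.64
Landed cost (A) = invoice 64388.20 + 11590.64 + duty 13660.11 = 89638.95
Supplier B (FOB):
CIF value = FOB price + freight + insurance = 70119.95 + 6023.74 + 167.27 = 76310.96
Import duty = 76310.96 × 18.8% = 14346.46
Buyer bears (B): 6023.74 + 167.27 + 1003.03 + 485.35 + 1830.31 = 9509.70
Landed cost (B) = invoice 70119.95 + 9509.70 + duty 14346.46 = 93976.11
Difference = |89638.95 − 93976.11| = 4337.16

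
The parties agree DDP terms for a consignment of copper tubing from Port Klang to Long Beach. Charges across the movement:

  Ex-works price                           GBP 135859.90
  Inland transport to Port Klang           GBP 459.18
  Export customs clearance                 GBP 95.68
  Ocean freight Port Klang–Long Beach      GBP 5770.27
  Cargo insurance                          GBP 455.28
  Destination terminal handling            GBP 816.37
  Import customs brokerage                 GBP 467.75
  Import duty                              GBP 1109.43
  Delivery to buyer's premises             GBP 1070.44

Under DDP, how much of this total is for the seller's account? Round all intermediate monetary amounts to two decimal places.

Seller's account: GBP 146104.30

DDP: the seller bears all costs including import duty.
Seller's account: goods 135859.90 + inland to port 459.18 + export clearance 95.68 + freight 5770.27 + insurance 455.28 + destination terminal 816.37 + brokerage 467.75 + duty 1109.43 + delivery 1070.44 = 146104.30
Buyer's account: 0.00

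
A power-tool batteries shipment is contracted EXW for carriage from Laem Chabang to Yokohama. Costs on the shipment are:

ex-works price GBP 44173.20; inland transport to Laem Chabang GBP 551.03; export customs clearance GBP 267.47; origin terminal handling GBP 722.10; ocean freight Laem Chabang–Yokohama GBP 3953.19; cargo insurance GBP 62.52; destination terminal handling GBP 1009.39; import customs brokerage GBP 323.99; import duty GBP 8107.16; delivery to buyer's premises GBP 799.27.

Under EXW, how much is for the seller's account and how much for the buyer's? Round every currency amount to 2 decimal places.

EXW: the seller makes goods available at their premises; the buyer bears all onward costs.
Seller's account: goods 44173.20 = 44173.20
Buyer's account: inland to port 551.03 + export clearance 267.47 + origin terminal 722.10 + freight 3953.19 + insurance 62.52 + destination terminal 1009.39 + brokerage 323.99 + duty 8107.16 + delivery 799.27 = 15796.12

Seller: GBP 44173.20; buyer: GBP 15796.12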